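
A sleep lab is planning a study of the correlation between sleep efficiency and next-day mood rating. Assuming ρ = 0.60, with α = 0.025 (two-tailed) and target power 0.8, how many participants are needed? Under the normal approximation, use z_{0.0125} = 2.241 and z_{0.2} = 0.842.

n = 23

Fisher's z: C = ½·ln((1+r)/(1−r)) = ½·ln(4.0000) = 0.6931.
n = ((z_{α/2} + z_β)/C)² + 3.
(2.241 + 0.842) / 0.6931 = 3.083 / 0.6931 = 4.448.
n = 4.448² + 3 = 19.79 + 3 = 22.8.
Round up.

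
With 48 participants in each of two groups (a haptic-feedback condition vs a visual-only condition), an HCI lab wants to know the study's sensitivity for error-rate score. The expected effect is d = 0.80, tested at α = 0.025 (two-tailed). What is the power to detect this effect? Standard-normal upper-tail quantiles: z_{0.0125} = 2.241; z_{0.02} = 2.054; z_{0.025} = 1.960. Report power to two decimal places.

For two equal groups, power = Φ(d·√(n/2) − z_{α/2}).
d·√(n/2) = 0.80 × √(48/2) = 0.80 × 4.899 = 3.919.
z_β = 3.919 − 2.241 = 1.678.
Power = Φ(1.678) = 0.953.

power ≈ 0.95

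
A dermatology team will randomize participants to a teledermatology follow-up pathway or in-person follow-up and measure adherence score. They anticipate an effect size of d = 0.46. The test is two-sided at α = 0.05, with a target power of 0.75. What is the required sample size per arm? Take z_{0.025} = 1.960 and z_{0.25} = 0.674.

n = 66 per group

For two independent groups with equal n: n = 2·((z_{α/2} + z_β) / d)².
z_{α/2} + z_β = 1.960 + 0.674 = 2.634.
n = 2 × (2.634 / 0.46)² = 2 × 5.726² = 2 × 32.79 = 65.6.
Round up to the next whole participant.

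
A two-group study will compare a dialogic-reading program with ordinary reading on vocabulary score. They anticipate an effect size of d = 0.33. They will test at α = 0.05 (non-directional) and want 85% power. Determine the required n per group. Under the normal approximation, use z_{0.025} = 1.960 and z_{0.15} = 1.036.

For two independent groups with equal n: n = 2·((z_{α/2} + z_β) / d)².
z_{α/2} + z_β = 1.960 + 1.036 = 2.996.
n = 2 × (2.996 / 0.33)² = 2 × 9.079² = 2 × 82.42 = 164.8.
Round up to the next whole participant.

n = 165 per group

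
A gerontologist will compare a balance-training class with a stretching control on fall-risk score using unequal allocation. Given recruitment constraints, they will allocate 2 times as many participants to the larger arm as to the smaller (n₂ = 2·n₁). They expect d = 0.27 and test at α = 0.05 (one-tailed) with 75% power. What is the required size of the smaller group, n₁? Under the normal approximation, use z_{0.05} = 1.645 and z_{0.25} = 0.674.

With allocation ratio k = n₂/n₁ = 2, Var(x̄₁−x̄₂) = σ²(1/n₁ + 1/(k·n₁)) = σ²·(k+1)/(k·n₁).
So n₁ = (1 + 1/k)·((z_{α} + z_β)/d)² = 1.500 × (2.319/0.27)².
n₁ = 1.500 × 73.77 = 110.7.
Round up: n₁ = 111, giving n₂ = 2 × 111 = 222.

n₁ = 111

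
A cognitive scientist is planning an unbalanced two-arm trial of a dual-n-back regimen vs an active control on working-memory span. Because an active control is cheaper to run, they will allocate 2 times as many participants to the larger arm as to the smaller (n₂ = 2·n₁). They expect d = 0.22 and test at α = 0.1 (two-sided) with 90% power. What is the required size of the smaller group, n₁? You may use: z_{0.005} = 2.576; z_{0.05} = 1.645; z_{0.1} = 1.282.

n₁ = 266

With allocation ratio k = n₂/n₁ = 2, Var(x̄₁−x̄₂) = σ²(1/n₁ + 1/(k·n₁)) = σ²·(k+1)/(k·n₁).
So n₁ = (1 + 1/k)·((z_{α/2} + z_β)/d)² = 1.500 × (2.927/0.22)².
n₁ = 1.500 × 177.01 = 265.5.
Round up: n₁ = 266, giving n₂ = 2 × 266 = 532.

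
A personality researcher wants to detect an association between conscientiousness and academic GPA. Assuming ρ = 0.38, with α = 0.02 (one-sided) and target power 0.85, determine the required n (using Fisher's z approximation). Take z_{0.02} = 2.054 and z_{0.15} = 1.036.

n = 63

Fisher's z: C = ½·ln((1+r)/(1−r)) = ½·ln(2.2258) = 0.4001.
n = ((z_{α} + z_β)/C)² + 3.
(2.054 + 1.036) / 0.4001 = 3.090 / 0.4001 = 7.723.
n = 7.723² + 3 = 59.65 + 3 = 62.6.
Round up.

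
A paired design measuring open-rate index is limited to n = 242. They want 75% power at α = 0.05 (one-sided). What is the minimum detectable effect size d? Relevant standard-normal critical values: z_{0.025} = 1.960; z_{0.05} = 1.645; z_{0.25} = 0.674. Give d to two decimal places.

d_min ≈ 0.15

For a single sample (or paired design) of n = 242: d_min = (z_{α} + z_β)/√n.
z-sum = 1.645 + 0.674 = 2.319.
d_min = 2.319 / √242 = 2.319 / 15.556 = 0.149.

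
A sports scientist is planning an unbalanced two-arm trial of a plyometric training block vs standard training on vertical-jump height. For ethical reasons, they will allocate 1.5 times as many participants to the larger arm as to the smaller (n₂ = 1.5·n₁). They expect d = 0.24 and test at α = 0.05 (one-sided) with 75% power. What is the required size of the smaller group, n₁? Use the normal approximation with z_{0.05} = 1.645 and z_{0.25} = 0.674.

n₁ = 156

With allocation ratio k = n₂/n₁ = 1.5, Var(x̄₁−x̄₂) = σ²(1/n₁ + 1/(k·n₁)) = σ²·(k+1)/(k·n₁).
So n₁ = (1 + 1/k)·((z_{α} + z_β)/d)² = 1.667 × (2.319/0.24)².
n₁ = 1.667 × 93.36 = 155.6.
Round up: n₁ = 156, giving n₂ = 1.5 × 156 = 234.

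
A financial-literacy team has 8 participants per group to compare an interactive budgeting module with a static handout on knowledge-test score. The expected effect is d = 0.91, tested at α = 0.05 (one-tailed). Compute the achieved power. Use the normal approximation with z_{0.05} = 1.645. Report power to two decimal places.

For two equal groups, power = Φ(d·√(n/2) − z_{α}).
d·√(n/2) = 0.91 × √(8/2) = 0.91 × 2.000 = 1.820.
z_β = 1.820 − 1.645 = 0.175.
Power = Φ(0.175) = 0.569.

power ≈ 0.57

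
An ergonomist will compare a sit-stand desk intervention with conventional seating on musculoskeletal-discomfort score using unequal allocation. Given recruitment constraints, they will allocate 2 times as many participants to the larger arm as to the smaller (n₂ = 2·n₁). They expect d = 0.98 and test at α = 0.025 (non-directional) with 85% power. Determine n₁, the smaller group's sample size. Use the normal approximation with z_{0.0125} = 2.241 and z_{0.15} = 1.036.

n₁ = 17

With allocation ratio k = n₂/n₁ = 2, Var(x̄₁−x̄₂) = σ²(1/n₁ + 1/(k·n₁)) = σ²·(k+1)/(k·n₁).
So n₁ = (1 + 1/k)·((z_{α/2} + z_β)/d)² = 1.500 × (3.277/0.98)².
n₁ = 1.500 × 11.18 = 16.8.
Round up: n₁ = 17, giving n₂ = 2 × 17 = 34.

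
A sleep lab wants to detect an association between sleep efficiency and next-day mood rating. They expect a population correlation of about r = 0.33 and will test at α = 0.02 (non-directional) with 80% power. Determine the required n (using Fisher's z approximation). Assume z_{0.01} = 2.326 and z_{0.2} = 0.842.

n = 89

Fisher's z: C = ½·ln((1+r)/(1−r)) = ½·ln(1.9851) = 0.3428.
n = ((z_{α/2} + z_β)/C)² + 3.
(2.326 + 0.842) / 0.3428 = 3.168 / 0.3428 = 9.242.
n = 9.242² + 3 = 85.41 + 3 = 88.4.
Round up.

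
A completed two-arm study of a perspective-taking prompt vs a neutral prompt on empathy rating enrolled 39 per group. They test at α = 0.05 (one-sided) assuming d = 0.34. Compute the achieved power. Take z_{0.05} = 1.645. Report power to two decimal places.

For two equal groups, power = Φ(d·√(n/2) − z_{α}).
d·√(n/2) = 0.34 × √(39/2) = 0.34 × 4.416 = 1.501.
z_β = 1.501 − 1.645 = -0.144.
Power = Φ(-0.144) = 0.443.

power ≈ 0.44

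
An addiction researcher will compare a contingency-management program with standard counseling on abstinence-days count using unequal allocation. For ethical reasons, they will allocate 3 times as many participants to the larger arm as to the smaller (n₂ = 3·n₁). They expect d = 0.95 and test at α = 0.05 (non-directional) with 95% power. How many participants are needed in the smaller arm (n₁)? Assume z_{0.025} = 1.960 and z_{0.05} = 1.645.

With allocation ratio k = n₂/n₁ = 3, Var(x̄₁−x̄₂) = σ²(1/n₁ + 1/(k·n₁)) = σ²·(k+1)/(k·n₁).
So n₁ = (1 + 1/k)·((z_{α/2} + z_β)/d)² = 1.333 × (3.605/0.95)².
n₁ = 1.333 × 14.40 = 19.2.
Round up: n₁ = 20, giving n₂ = 3 × 20 = 60.

n₁ = 20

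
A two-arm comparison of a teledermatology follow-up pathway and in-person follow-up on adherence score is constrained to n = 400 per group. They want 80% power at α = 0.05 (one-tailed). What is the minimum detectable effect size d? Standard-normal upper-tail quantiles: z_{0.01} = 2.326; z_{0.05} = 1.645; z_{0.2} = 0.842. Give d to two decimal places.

d_min ≈ 0.18

For two independent groups of n = 400 each: d_min = (z_{α} + z_β)·√(2/n).
z-sum = 1.645 + 0.842 = 2.487.
d_min = 2.487 × √(2/400) = 2.487 × 0.0707 = 0.176.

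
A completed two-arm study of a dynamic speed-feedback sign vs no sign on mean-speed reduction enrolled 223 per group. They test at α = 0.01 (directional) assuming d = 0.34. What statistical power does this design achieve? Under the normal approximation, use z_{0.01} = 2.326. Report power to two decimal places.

power ≈ 0.90

For two equal groups, power = Φ(d·√(n/2) − z_{α}).
d·√(n/2) = 0.34 × √(223/2) = 0.34 × 10.559 = 3.590.
z_β = 3.590 − 2.326 = 1.264.
Power = Φ(1.264) = 0.897.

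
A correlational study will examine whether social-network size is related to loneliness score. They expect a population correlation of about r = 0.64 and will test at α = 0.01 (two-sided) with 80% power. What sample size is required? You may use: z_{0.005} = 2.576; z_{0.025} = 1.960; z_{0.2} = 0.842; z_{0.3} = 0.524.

n = 24

Fisher's z: C = ½·ln((1+r)/(1−r)) = ½·ln(4.5556) = 0.7582.
n = ((z_{α/2} + z_β)/C)² + 3.
(2.576 + 0.842) / 0.7582 = 3.418 / 0.7582 = 4.508.
n = 4.508² + 3 = 20.32 + 3 = 23.3.
Round up.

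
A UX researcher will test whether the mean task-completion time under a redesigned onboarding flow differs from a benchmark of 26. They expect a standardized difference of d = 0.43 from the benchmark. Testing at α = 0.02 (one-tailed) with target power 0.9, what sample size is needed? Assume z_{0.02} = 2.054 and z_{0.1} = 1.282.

For a one-sample test: n = ((z_{α} + z_β) / d)².
z_{α} + z_β = 2.054 + 1.282 = 3.336.
n = (3.336 / 0.43)² = 7.758² = 60.19.
Round up.

n = 61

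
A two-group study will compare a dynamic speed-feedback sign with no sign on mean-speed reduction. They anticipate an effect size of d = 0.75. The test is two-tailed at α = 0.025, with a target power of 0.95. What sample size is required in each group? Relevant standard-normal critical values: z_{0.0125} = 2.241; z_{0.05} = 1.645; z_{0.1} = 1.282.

For two independent groups with equal n: n = 2·((z_{α/2} + z_β) / d)².
z_{α/2} + z_β = 2.241 + 1.645 = 3.886.
n = 2 × (3.886 / 0.75)² = 2 × 5.181² = 2 × 26.85 = 53.7.
Round up to the next whole participant.

n = 54 per group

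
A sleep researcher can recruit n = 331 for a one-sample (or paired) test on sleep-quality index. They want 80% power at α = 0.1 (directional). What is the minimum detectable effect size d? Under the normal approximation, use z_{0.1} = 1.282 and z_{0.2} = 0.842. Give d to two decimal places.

d_min ≈ 0.12

For a single sample (or paired design) of n = 331: d_min = (z_{α} + z_β)/√n.
z-sum = 1.282 + 0.842 = 2.124.
d_min = 2.124 / √331 = 2.124 / 18.193 = 0.117.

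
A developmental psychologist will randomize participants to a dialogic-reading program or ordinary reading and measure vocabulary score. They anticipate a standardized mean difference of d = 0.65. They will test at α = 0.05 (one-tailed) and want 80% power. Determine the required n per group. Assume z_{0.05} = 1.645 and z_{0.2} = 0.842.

For two independent groups with equal n: n = 2·((z_{α} + z_β) / d)².
z_{α} + z_β = 1.645 + 0.842 = 2.487.
n = 2 × (2.487 / 0.65)² = 2 × 3.826² = 2 × 14.64 = 29.3.
Round up to the next whole participant.

n = 30 per group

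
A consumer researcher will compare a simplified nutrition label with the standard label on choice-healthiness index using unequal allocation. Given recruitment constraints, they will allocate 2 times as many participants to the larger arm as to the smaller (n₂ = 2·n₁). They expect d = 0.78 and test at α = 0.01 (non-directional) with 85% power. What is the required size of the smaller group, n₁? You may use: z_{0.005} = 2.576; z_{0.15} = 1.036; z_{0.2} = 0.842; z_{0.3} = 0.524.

n₁ = 33

With allocation ratio k = n₂/n₁ = 2, Var(x̄₁−x̄₂) = σ²(1/n₁ + 1/(k·n₁)) = σ²·(k+1)/(k·n₁).
So n₁ = (1 + 1/k)·((z_{α/2} + z_β)/d)² = 1.500 × (3.612/0.78)².
n₁ = 1.500 × 21.44 = 32.2.
Round up: n₁ = 33, giving n₂ = 2 × 33 = 66.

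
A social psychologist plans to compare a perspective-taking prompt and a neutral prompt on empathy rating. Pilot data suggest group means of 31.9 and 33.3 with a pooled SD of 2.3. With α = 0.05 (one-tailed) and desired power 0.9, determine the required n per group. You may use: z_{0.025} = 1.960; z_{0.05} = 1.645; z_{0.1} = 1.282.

n = 47 per group

Cohen's d = |M₁ − M₂| / SD_pooled = |31.9 − 33.3| / 2.3 = 1.4 / 2.3 = 0.609.
For two independent groups with equal n: n = 2·((z_{α} + z_β) / d)².
z_{α} + z_β = 1.645 + 1.282 = 2.927.
n = 2 × (2.927 / 0.609)² = 2 × 4.806² = 2 × 23.10 = 46.2.
Round up to the next whole participant.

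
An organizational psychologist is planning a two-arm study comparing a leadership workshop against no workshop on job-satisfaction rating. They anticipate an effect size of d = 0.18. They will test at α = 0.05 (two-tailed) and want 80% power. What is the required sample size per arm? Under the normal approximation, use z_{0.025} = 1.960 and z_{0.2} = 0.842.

n = 485 per group

For two independent groups with equal n: n = 2·((z_{α/2} + z_β) / d)².
z_{α/2} + z_β = 1.960 + 0.842 = 2.802.
n = 2 × (2.802 / 0.18)² = 2 × 15.567² = 2 × 242.32 = 484.6.
Round up to the next whole participant.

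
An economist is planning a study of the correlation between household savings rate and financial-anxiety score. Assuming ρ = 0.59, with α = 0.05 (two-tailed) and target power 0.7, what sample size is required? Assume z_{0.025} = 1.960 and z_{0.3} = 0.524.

n = 17

Fisher's z: C = ½·ln((1+r)/(1−r)) = ½·ln(3.8780) = 0.6777.
n = ((z_{α/2} + z_β)/C)² + 3.
(1.960 + 0.524) / 0.6777 = 2.484 / 0.6777 = 3.665.
n = 3.665² + 3 = 13.43 + 3 = 16.4.
Round up.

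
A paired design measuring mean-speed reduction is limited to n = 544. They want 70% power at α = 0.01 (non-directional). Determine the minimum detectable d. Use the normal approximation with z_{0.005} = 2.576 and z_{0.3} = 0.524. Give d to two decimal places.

For a single sample (or paired design) of n = 544: d_min = (z_{α/2} + z_β)/√n.
z-sum = 2.576 + 0.524 = 3.100.
d_min = 3.100 / √544 = 3.100 / 23.324 = 0.133.

d_min ≈ 0.13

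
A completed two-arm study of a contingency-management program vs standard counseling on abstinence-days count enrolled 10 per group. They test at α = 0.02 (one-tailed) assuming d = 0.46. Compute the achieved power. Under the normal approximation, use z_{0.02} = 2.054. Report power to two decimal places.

power ≈ 0.15

For two equal groups, power = Φ(d·√(n/2) − z_{α}).
d·√(n/2) = 0.46 × √(10/2) = 0.46 × 2.236 = 1.029.
z_β = 1.029 − 2.054 = -1.025.
Power = Φ(-1.025) = 0.153.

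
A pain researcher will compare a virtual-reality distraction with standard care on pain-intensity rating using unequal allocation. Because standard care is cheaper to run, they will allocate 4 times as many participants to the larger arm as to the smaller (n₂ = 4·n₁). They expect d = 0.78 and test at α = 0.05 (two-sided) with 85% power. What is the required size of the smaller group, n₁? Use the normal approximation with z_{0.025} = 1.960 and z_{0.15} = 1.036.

With allocation ratio k = n₂/n₁ = 4, Var(x̄₁−x̄₂) = σ²(1/n₁ + 1/(k·n₁)) = σ²·(k+1)/(k·n₁).
So n₁ = (1 + 1/k)·((z_{α/2} + z_β)/d)² = 1.250 × (2.996/0.78)².
n₁ = 1.250 × 14.75 = 18.4.
Round up: n₁ = 19, giving n₂ = 4 × 19 = 76.

n₁ = 19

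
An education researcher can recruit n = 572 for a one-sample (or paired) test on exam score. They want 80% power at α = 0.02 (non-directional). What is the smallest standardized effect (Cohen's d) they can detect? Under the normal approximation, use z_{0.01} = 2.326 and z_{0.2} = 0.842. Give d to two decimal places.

d_min ≈ 0.13

For a single sample (or paired design) of n = 572: d_min = (z_{α/2} + z_β)/√n.
z-sum = 2.326 + 0.842 = 3.168.
d_min = 3.168 / √572 = 3.168 / 23.917 = 0.132.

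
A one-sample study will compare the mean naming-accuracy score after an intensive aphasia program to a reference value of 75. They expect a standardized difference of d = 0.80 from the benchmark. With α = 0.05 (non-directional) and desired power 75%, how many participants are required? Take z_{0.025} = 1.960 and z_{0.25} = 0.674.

For a one-sample test: n = ((z_{α/2} + z_β) / d)².
z_{α/2} + z_β = 1.960 + 0.674 = 2.634.
n = (2.634 / 0.80)² = 3.292² = 10.84.
Round up.

n = 11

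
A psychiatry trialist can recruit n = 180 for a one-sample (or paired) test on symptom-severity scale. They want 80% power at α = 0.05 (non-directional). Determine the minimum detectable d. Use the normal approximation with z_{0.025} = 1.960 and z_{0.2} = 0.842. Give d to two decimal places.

For a single sample (or paired design) of n = 180: d_min = (z_{α/2} + z_β)/√n.
z-sum = 1.960 + 0.842 = 2.802.
d_min = 2.802 / √180 = 2.802 / 13.416 = 0.209.

d_min ≈ 0.21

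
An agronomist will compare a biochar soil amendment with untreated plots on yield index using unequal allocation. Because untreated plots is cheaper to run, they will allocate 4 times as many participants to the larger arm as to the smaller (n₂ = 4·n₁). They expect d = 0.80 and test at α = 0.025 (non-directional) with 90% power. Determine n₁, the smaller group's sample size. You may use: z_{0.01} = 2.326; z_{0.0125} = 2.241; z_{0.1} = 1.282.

With allocation ratio k = n₂/n₁ = 4, Var(x̄₁−x̄₂) = σ²(1/n₁ + 1/(k·n₁)) = σ²·(k+1)/(k·n₁).
So n₁ = (1 + 1/k)·((z_{α/2} + z_β)/d)² = 1.250 × (3.523/0.80)².
n₁ = 1.250 × 19.39 = 24.2.
Round up: n₁ = 25, giving n₂ = 4 × 25 = 100.

n₁ = 25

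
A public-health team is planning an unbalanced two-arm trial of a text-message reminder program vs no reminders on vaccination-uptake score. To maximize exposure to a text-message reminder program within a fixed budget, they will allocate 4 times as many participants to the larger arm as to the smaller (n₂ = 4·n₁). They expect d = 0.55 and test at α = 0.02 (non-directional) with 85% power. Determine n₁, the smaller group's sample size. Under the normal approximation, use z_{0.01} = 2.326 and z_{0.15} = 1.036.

n₁ = 47

With allocation ratio k = n₂/n₁ = 4, Var(x̄₁−x̄₂) = σ²(1/n₁ + 1/(k·n₁)) = σ²·(k+1)/(k·n₁).
So n₁ = (1 + 1/k)·((z_{α/2} + z_β)/d)² = 1.250 × (3.362/0.55)².
n₁ = 1.250 × 37.37 = 46.7.
Round up: n₁ = 47, giving n₂ = 4 × 47 = 188.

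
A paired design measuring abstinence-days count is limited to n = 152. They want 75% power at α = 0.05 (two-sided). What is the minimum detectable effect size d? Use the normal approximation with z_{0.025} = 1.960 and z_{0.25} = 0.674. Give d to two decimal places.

For a single sample (or paired design) of n = 152: d_min = (z_{α/2} + z_β)/√n.
z-sum = 1.960 + 0.674 = 2.634.
d_min = 2.634 / √152 = 2.634 / 12.329 = 0.214.

d_min ≈ 0.21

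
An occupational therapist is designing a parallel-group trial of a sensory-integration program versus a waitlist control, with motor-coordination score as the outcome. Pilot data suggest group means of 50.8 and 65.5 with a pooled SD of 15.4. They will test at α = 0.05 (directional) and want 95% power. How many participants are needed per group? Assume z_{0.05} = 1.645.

n = 24 per group

Cohen's d = |M₁ − M₂| / SD_pooled = |50.8 − 65.5| / 15.4 = 14.7 / 15.4 = 0.955.
For two independent groups with equal n: n = 2·((z_{α} + z_β) / d)².
z_{α} + z_β = 1.645 + 1.645 = 3.290.
n = 2 × (3.290 / 0.955)² = 2 × 3.445² = 2 × 11.87 = 23.7.
Round up to the next whole participant.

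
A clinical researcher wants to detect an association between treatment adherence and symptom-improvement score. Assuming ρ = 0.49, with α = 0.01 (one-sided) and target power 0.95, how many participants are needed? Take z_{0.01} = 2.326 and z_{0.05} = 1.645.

Fisher's z: C = ½·ln((1+r)/(1−r)) = ½·ln(2.9216) = 0.5361.
n = ((z_{α} + z_β)/C)² + 3.
(2.326 + 1.645) / 0.5361 = 3.971 / 0.5361 = 7.407.
n = 7.407² + 3 = 54.87 + 3 = 57.9.
Round up.

n = 58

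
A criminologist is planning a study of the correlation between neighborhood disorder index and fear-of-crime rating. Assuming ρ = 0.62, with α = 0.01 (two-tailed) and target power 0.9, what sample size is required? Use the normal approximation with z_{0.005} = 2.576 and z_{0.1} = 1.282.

n = 32

Fisher's z: C = ½·ln((1+r)/(1−r)) = ½·ln(4.2632) = 0.7250.
n = ((z_{α/2} + z_β)/C)² + 3.
(2.576 + 1.282) / 0.7250 = 3.858 / 0.7250 = 5.321.
n = 5.321² + 3 = 28.32 + 3 = 31.3.
Round up.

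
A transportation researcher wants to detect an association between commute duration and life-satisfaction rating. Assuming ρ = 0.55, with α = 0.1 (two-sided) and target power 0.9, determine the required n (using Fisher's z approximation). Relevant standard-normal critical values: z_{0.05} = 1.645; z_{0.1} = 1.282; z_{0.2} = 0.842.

n = 26

Fisher's z: C = ½·ln((1+r)/(1−r)) = ½·ln(3.4444) = 0.6184.
n = ((z_{α/2} + z_β)/C)² + 3.
(1.645 + 1.282) / 0.6184 = 2.927 / 0.6184 = 4.733.
n = 4.733² + 3 = 22.40 + 3 = 25.4.
Round up.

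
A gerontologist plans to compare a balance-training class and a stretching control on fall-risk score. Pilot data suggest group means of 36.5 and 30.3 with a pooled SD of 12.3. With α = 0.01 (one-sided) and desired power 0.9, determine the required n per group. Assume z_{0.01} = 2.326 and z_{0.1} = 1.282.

n = 103 per group

Cohen's d = |M₁ − M₂| / SD_pooled = |36.5 − 30.3| / 12.3 = 6.2 / 12.3 = 0.504.
For two independent groups with equal n: n = 2·((z_{α} + z_β) / d)².
z_{α} + z_β = 2.326 + 1.282 = 3.608.
n = 2 × (3.608 / 0.504)² = 2 × 7.159² = 2 × 51.25 = 102.5.
Round up to the next whole participant.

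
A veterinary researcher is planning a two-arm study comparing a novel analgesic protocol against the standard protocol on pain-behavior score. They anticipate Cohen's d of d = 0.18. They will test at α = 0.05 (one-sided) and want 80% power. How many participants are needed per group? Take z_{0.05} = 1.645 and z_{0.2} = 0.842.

For two independent groups with equal n: n = 2·((z_{α} + z_β) / d)².
z_{α} + z_β = 1.645 + 0.842 = 2.487.
n = 2 × (2.487 / 0.18)² = 2 × 13.817² = 2 × 190.90 = 381.8.
Round up to the next whole participant.

n = 382 per group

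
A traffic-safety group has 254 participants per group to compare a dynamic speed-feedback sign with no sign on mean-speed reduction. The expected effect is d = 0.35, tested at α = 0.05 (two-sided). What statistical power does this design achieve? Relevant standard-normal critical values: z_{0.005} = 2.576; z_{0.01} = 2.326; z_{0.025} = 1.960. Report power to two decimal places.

power ≈ 0.98

For two equal groups, power = Φ(d·√(n/2) − z_{α/2}).
d·√(n/2) = 0.35 × √(254/2) = 0.35 × 11.269 = 3.944.
z_β = 3.944 − 1.960 = 1.984.
Power = Φ(1.984) = 0.976.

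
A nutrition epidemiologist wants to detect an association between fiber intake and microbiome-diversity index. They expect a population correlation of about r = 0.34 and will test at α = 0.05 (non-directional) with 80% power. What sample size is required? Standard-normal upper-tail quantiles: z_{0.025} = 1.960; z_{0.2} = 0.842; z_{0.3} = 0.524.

n = 66

Fisher's z: C = ½·ln((1+r)/(1−r)) = ½·ln(2.0303) = 0.3541.
n = ((z_{α/2} + z_β)/C)² + 3.
(1.960 + 0.842) / 0.3541 = 2.802 / 0.3541 = 7.913.
n = 7.913² + 3 = 62.62 + 3 = 65.6.
Round up.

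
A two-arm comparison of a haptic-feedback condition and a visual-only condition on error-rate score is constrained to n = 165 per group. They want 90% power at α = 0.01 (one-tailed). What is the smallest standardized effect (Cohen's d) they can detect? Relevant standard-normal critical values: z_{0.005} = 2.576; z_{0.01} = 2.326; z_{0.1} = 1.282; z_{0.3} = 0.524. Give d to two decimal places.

d_min ≈ 0.40

For two independent groups of n = 165 each: d_min = (z_{α} + z_β)·√(2/n).
z-sum = 2.326 + 1.282 = 3.608.
d_min = 3.608 × √(2/165) = 3.608 × 0.1101 = 0.397.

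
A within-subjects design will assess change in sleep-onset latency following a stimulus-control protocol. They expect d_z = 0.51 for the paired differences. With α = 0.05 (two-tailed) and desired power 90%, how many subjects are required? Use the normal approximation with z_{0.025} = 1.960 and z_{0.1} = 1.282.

n = 41 pairs

For a paired (one-sample on differences) test: n = ((z_{α/2} + z_β) / d)².
z_{α/2} + z_β = 1.960 + 1.282 = 3.242.
n = (3.242 / 0.51)² = 6.357² = 40.41.
Round up.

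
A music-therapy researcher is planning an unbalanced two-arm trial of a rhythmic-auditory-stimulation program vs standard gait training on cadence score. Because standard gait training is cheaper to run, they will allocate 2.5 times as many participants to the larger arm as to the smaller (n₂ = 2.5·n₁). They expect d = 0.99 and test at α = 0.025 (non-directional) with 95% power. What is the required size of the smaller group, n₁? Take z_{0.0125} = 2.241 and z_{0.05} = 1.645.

With allocation ratio k = n₂/n₁ = 2.5, Var(x̄₁−x̄₂) = σ²(1/n₁ + 1/(k·n₁)) = σ²·(k+1)/(k·n₁).
So n₁ = (1 + 1/k)·((z_{α/2} + z_β)/d)² = 1.400 × (3.886/0.99)².
n₁ = 1.400 × 15.41 = 21.6.
Round up: n₁ = 22, giving n₂ = 2.5 × 22 = 55.

n₁ = 22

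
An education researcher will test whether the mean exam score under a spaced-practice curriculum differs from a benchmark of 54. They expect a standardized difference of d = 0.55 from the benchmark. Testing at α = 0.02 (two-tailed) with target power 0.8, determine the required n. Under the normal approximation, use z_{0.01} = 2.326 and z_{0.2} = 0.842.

n = 34

For a one-sample test: n = ((z_{α/2} + z_β) / d)².
z_{α/2} + z_β = 2.326 + 0.842 = 3.168.
n = (3.168 / 0.55)² = 5.760² = 33.18.
Round up.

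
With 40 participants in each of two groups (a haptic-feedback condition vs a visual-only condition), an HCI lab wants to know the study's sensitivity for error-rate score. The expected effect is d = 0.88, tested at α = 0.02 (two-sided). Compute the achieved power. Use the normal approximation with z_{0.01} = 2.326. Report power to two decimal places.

power ≈ 0.95

For two equal groups, power = Φ(d·√(n/2) − z_{α/2}).
d·√(n/2) = 0.88 × √(40/2) = 0.88 × 4.472 = 3.935.
z_β = 3.935 − 2.326 = 1.609.
Power = Φ(1.609) = 0.946.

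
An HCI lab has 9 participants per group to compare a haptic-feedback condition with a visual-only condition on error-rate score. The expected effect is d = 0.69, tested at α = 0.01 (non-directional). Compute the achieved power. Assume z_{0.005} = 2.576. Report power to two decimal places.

For two equal groups, power = Φ(d·√(n/2) − z_{α/2}).
d·√(n/2) = 0.69 × √(9/2) = 0.69 × 2.121 = 1.464.
z_β = 1.464 − 2.576 = -1.112.
Power = Φ(-1.112) = 0.133.

power ≈ 0.13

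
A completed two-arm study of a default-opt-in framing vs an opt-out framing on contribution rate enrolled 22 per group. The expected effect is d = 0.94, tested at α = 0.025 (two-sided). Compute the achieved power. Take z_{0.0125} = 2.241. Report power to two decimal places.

For two equal groups, power = Φ(d·√(n/2) − z_{α/2}).
d·√(n/2) = 0.94 × √(22/2) = 0.94 × 3.317 = 3.118.
z_β = 3.118 − 2.241 = 0.877.
Power = Φ(0.877) = 0.810.

power ≈ 0.81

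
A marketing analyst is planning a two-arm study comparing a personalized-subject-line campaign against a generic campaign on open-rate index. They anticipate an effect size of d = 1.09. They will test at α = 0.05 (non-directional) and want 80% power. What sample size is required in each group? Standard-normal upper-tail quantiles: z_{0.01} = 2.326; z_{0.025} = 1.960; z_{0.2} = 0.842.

n = 14 per group

For two independent groups with equal n: n = 2·((z_{α/2} + z_β) / d)².
z_{α/2} + z_β = 1.960 + 0.842 = 2.802.
n = 2 × (2.802 / 1.09)² = 2 × 2.571² = 2 × 6.61 = 13.2.
Round up to the next whole participant.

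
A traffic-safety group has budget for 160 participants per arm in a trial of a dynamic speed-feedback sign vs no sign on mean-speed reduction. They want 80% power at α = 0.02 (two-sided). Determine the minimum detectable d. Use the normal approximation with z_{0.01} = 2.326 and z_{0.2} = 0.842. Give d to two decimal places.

d_min ≈ 0.35

For two independent groups of n = 160 each: d_min = (z_{α/2} + z_β)·√(2/n).
z-sum = 2.326 + 0.842 = 3.168.
d_min = 3.168 × √(2/160) = 3.168 × 0.1118 = 0.354.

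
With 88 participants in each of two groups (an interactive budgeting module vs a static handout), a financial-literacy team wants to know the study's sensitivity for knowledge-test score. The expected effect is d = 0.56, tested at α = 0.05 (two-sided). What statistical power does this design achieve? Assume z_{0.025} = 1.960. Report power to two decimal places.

power ≈ 0.96

For two equal groups, power = Φ(d·√(n/2) − z_{α/2}).
d·√(n/2) = 0.56 × √(88/2) = 0.56 × 6.633 = 3.715.
z_β = 3.715 − 1.960 = 1.755.
Power = Φ(1.755) = 0.960.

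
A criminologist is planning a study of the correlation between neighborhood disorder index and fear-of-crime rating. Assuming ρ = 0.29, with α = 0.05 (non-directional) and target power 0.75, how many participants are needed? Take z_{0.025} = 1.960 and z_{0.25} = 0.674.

Fisher's z: C = ½·ln((1+r)/(1−r)) = ½·ln(1.8169) = 0.2986.
n = ((z_{α/2} + z_β)/C)² + 3.
(1.960 + 0.674) / 0.2986 = 2.634 / 0.2986 = 8.821.
n = 8.821² + 3 = 77.81 + 3 = 80.8.
Round up.

n = 81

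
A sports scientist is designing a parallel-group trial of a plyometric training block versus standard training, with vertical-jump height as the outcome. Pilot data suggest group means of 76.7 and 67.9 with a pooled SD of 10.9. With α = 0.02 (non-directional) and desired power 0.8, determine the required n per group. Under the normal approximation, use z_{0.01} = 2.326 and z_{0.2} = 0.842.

n = 31 per group

Cohen's d = |M₁ − M₂| / SD_pooled = |76.7 − 67.9| / 10.9 = 8.8 / 10.9 = 0.807.
For two independent groups with equal n: n = 2·((z_{α/2} + z_β) / d)².
z_{α/2} + z_β = 2.326 + 0.842 = 3.168.
n = 2 × (3.168 / 0.807)² = 2 × 3.926² = 2 × 15.41 = 30.8.
Round up to the next whole participant.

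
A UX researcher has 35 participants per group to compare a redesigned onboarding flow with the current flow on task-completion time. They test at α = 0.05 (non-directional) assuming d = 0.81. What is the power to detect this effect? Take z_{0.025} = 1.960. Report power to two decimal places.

power ≈ 0.92

For two equal groups, power = Φ(d·√(n/2) − z_{α/2}).
d·√(n/2) = 0.81 × √(35/2) = 0.81 × 4.183 = 3.388.
z_β = 3.388 − 1.960 = 1.428.
Power = Φ(1.428) = 0.923.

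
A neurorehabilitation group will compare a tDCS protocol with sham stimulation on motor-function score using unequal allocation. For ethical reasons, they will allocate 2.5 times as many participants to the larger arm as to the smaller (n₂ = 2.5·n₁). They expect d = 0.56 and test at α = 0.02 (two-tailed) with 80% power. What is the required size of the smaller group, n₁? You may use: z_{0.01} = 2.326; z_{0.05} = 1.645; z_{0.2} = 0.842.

With allocation ratio k = n₂/n₁ = 2.5, Var(x̄₁−x̄₂) = σ²(1/n₁ + 1/(k·n₁)) = σ²·(k+1)/(k·n₁).
So n₁ = (1 + 1/k)·((z_{α/2} + z_β)/d)² = 1.400 × (3.168/0.56)².
n₁ = 1.400 × 32.00 = 44.8.
Round up: n₁ = 45, giving n₂ = ⌈2.5 × 45⌉ = ⌈112.5⌉ = 113.

n₁ = 45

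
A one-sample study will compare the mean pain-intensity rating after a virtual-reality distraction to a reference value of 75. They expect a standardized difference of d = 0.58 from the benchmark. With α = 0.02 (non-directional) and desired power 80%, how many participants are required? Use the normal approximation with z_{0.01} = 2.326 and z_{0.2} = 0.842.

For a one-sample test: n = ((z_{α/2} + z_β) / d)².
z_{α/2} + z_β = 2.326 + 0.842 = 3.168.
n = (3.168 / 0.58)² = 5.462² = 29.83.
Round up.

n = 30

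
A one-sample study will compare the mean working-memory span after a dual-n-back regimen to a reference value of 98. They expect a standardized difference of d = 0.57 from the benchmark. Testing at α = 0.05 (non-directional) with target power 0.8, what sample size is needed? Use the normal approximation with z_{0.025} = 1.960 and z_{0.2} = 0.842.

For a one-sample test: n = ((z_{α/2} + z_β) / d)².
z_{α/2} + z_β = 1.960 + 0.842 = 2.802.
n = (2.802 / 0.57)² = 4.916² = 24.16.
Round up.

n = 25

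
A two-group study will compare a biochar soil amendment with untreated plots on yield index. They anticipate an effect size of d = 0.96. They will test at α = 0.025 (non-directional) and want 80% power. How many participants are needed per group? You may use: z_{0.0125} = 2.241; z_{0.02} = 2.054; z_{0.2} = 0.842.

For two independent groups with equal n: n = 2·((z_{α/2} + z_β) / d)².
z_{α/2} + z_β = 2.241 + 0.842 = 3.083.
n = 2 × (3.083 / 0.96)² = 2 × 3.211² = 2 × 10.31 = 20.6.
Round up to the next whole participant.

n = 21 per group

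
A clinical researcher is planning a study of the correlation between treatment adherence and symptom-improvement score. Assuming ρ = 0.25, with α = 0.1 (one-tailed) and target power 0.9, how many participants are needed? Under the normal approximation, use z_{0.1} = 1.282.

Fisher's z: C = ½·ln((1+r)/(1−r)) = ½·ln(1.6667) = 0.2554.
n = ((z_{α} + z_β)/C)² + 3.
(1.282 + 1.282) / 0.2554 = 2.564 / 0.2554 = 10.039.
n = 10.039² + 3 = 100.78 + 3 = 103.8.
Round up.

n = 104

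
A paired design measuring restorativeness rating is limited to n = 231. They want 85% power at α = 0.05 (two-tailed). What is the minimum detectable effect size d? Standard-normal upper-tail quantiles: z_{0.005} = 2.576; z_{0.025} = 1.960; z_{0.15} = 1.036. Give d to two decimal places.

For a single sample (or paired design) of n = 231: d_min = (z_{α/2} + z_β)/√n.
z-sum = 1.960 + 1.036 = 2.996.
d_min = 2.996 / √231 = 2.996 / 15.199 = 0.197.

d_min ≈ 0.20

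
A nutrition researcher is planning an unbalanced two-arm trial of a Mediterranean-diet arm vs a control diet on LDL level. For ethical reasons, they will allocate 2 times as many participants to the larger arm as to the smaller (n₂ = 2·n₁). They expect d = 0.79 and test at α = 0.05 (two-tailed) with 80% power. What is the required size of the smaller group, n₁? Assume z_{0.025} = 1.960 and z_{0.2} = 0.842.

With allocation ratio k = n₂/n₁ = 2, Var(x̄₁−x̄₂) = σ²(1/n₁ + 1/(k·n₁)) = σ²·(k+1)/(k·n₁).
So n₁ = (1 + 1/k)·((z_{α/2} + z_β)/d)² = 1.500 × (2.802/0.79)².
n₁ = 1.500 × 12.58 = 18.9.
Round up: n₁ = 19, giving n₂ = 2 × 19 = 38.

n₁ = 19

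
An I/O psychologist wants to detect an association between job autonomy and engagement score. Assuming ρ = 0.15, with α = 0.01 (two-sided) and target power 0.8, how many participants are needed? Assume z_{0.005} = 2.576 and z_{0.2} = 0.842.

n = 515

Fisher's z: C = ½·ln((1+r)/(1−r)) = ½·ln(1.3529) = 0.1511.
n = ((z_{α/2} + z_β)/C)² + 3.
(2.576 + 0.842) / 0.1511 = 3.418 / 0.1511 = 22.621.
n = 22.621² + 3 = 511.70 + 3 = 514.7.
Round up.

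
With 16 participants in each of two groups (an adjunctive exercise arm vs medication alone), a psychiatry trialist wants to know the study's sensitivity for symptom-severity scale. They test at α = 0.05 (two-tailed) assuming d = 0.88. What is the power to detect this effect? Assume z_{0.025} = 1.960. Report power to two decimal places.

power ≈ 0.70

For two equal groups, power = Φ(d·√(n/2) − z_{α/2}).
d·√(n/2) = 0.88 × √(16/2) = 0.88 × 2.828 = 2.489.
z_β = 2.489 − 1.960 = 0.529.
Power = Φ(0.529) = 0.702.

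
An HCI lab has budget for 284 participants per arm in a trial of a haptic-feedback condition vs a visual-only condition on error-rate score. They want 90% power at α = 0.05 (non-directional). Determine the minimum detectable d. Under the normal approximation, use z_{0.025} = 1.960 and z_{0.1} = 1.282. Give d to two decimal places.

d_min ≈ 0.27

For two independent groups of n = 284 each: d_min = (z_{α/2} + z_β)·√(2/n).
z-sum = 1.960 + 1.282 = 3.242.
d_min = 3.242 × √(2/284) = 3.242 × 0.0839 = 0.272.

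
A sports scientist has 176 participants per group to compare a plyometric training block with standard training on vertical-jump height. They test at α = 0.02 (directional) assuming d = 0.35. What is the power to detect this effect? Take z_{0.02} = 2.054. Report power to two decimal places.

power ≈ 0.89

For two equal groups, power = Φ(d·√(n/2) − z_{α}).
d·√(n/2) = 0.35 × √(176/2) = 0.35 × 9.381 = 3.283.
z_β = 3.283 − 2.054 = 1.229.
Power = Φ(1.229) = 0.891.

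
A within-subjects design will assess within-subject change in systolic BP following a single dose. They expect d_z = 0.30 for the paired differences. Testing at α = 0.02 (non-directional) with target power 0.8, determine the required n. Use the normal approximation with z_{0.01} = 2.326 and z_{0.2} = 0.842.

For a paired (one-sample on differences) test: n = ((z_{α/2} + z_β) / d)².
z_{α/2} + z_β = 2.326 + 0.842 = 3.168.
n = (3.168 / 0.30)² = 10.560² = 111.51.
Round up.

n = 112 pairs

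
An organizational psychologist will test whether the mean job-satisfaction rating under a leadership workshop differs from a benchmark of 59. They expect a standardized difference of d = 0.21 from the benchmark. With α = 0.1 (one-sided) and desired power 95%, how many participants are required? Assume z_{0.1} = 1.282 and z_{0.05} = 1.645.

For a one-sample test: n = ((z_{α} + z_β) / d)².
z_{α} + z_β = 1.282 + 1.645 = 2.927.
n = (2.927 / 0.21)² = 13.938² = 194.27.
Round up.

n = 195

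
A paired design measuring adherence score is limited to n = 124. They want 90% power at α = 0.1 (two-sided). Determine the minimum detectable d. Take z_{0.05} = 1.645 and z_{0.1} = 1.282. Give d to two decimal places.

d_min ≈ 0.26

For a single sample (or paired design) of n = 124: d_min = (z_{α/2} + z_β)/√n.
z-sum = 1.645 + 1.282 = 2.927.
d_min = 2.927 / √124 = 2.927 / 11.136 = 0.263.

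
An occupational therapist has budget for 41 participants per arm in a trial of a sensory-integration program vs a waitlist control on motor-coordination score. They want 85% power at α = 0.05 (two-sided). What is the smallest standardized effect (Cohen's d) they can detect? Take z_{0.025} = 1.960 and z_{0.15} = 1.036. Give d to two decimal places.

For two independent groups of n = 41 each: d_min = (z_{α/2} + z_β)·√(2/n).
z-sum = 1.960 + 1.036 = 2.996.
d_min = 2.996 × √(2/41) = 2.996 × 0.2209 = 0.662.

d_min ≈ 0.66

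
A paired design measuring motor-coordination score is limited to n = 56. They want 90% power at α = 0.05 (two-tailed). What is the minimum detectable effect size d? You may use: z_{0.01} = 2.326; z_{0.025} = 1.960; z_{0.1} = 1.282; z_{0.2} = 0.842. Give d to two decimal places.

For a single sample (or paired design) of n = 56: d_min = (z_{α/2} + z_β)/√n.
z-sum = 1.960 + 1.282 = 3.242.
d_min = 3.242 / √56 = 3.242 / 7.483 = 0.433.

d_min ≈ 0.43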